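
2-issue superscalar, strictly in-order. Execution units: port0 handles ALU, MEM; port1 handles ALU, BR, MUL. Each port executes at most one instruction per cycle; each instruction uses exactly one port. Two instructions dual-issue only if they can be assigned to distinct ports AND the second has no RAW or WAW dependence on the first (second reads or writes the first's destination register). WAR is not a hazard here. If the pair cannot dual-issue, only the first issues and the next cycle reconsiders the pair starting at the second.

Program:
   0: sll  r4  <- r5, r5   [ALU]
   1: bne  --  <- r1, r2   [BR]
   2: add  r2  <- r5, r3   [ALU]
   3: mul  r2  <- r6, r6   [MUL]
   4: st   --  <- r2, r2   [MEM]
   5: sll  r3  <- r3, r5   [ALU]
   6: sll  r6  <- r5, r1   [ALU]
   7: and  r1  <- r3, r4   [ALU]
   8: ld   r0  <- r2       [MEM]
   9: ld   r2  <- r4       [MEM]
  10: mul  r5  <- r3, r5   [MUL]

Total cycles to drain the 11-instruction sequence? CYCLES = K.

CYCLES = 7

#0 head=0: sll;bne i0+i1 2-wide
#1 head=2: add i2 WAW r2
#2 head=3: mul i3 RAW r2
#3 head=4: st;sll i4+i5 2-wide
#4 head=6: sll;and i6+i7 2-wide
#5 head=8: ld i8 no-port MEM/MEM
#6 head=9: ld;mul i9+i10 2-wide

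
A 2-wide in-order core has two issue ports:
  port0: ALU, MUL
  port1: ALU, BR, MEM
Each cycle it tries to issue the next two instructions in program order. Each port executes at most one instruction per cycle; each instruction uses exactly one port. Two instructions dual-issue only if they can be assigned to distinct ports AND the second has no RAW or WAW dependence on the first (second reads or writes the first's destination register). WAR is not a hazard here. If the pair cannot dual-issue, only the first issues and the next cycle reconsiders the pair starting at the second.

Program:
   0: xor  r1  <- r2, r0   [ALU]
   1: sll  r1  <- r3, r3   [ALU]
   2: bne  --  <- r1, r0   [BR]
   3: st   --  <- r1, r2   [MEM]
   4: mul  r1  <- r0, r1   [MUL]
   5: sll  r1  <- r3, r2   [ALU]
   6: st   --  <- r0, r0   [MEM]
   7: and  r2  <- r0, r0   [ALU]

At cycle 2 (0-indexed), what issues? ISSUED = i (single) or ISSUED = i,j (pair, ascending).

ISSUED = 2

#0 head=0: xor i0 WAW r1
#1 head=1: sll i1 RAW r1
#2 head=2: bne i2 no-port BR/MEM
#3 head=3: st+mul i3+i4 pair
#4 head=5: sll+st i5+i6 pair
#5 head=7: and i7 tail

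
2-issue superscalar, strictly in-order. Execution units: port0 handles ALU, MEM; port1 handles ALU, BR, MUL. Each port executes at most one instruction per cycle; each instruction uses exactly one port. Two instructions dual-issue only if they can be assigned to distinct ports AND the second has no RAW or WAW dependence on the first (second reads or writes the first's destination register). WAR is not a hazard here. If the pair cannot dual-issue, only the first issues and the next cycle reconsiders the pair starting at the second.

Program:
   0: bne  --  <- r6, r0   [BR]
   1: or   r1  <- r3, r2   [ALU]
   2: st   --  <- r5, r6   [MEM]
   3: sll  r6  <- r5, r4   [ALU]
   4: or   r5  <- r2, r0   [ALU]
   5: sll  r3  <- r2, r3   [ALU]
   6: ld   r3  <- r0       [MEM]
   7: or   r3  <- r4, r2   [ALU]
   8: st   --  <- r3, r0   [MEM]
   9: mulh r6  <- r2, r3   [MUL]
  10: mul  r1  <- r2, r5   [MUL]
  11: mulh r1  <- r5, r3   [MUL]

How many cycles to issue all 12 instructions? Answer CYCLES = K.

  cy0 -> i0&i1 (bne.BR/or.ALU) pair
  cy1 -> i2&i3 (st.MEM/sll.ALU) pair
  cy2 -> i4&i5 (or.ALU/sll.ALU) pair
  cy3 -> i6 (ld.MEM) WAW r3
  cy4 -> i7 (or.ALU) RAW r3
  cy5 -> i8&i9 (st.MEM/mulh.MUL) pair
  cy6 -> i10 (mul.MUL) no-port MUL/MUL
  cy7 -> i11 (mulh.MUL) tail

CYCLES = 8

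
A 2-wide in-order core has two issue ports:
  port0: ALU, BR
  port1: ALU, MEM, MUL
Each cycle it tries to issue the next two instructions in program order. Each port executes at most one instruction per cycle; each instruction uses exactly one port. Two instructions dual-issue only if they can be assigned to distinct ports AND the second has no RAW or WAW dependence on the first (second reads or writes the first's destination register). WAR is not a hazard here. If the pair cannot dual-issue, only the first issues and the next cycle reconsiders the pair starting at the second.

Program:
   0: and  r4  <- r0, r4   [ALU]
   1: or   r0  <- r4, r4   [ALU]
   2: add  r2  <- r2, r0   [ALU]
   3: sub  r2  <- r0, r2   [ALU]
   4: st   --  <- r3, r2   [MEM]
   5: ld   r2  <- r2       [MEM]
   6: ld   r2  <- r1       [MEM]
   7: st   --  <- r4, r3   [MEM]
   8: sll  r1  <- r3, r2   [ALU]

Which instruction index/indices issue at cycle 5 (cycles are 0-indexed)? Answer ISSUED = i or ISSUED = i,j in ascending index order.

ISSUED = 5

c0: i0 and.ALU  RAW r4
c1: i1 or.ALU  RAW r0
c2: i2 add.ALU  RAW+WAW r2
c3: i3 sub.ALU  RAW r2
c4: i4 st.MEM  no-port MEM/MEM
c5: i5 ld.MEM  no-port MEM/MEM
c6: i6 ld.MEM  no-port MEM/MEM
c7: i7,i8 st.MEM/sll.ALU  2-wide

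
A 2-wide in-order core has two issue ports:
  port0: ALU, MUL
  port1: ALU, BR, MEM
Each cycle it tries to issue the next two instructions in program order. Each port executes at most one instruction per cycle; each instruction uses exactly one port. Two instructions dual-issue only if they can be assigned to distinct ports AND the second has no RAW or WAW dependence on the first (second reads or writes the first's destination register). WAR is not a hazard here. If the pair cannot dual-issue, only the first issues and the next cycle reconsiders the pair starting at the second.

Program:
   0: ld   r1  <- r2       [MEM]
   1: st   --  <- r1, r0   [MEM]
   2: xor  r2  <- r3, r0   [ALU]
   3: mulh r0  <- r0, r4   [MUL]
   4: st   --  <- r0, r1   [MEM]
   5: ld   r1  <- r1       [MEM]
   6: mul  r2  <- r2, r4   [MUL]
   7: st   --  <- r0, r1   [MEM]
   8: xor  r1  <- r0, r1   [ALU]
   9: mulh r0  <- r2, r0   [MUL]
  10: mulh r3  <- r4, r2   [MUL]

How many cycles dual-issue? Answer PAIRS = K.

PAIRS = 3

#0 head=0: ld i0 no-port MEM/MEM
#1 head=1: st xor i1&i2 2-wide
#2 head=3: mulh i3 RAW r0
#3 head=4: st i4 no-port MEM/MEM
#4 head=5: ld mul i5&i6 2-wide
#5 head=7: st xor i7&i8 2-wide
#6 head=9: mulh i9 no-port MUL/MUL
#7 head=10: mulh i10 tail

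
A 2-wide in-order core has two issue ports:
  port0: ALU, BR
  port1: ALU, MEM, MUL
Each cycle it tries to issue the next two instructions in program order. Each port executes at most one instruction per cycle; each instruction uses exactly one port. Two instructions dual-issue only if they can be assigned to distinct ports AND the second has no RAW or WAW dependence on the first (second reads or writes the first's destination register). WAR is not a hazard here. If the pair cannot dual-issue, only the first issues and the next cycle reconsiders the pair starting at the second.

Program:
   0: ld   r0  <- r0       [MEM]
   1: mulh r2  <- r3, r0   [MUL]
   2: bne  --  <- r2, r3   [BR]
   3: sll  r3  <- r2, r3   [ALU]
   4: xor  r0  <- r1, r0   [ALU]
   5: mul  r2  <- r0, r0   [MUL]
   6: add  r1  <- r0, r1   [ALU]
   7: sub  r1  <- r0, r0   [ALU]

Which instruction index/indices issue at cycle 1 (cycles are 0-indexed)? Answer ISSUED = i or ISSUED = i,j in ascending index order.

t=0 i0:ld ; no-port MEM/MUL
t=1 i1:mulh ; RAW r2
t=2 i2,i3:bne;sll ; dual
t=3 i4:xor ; RAW r0
t=4 i5,i6:mul;add ; dual
t=5 i7:sub ; tail

ISSUED = 1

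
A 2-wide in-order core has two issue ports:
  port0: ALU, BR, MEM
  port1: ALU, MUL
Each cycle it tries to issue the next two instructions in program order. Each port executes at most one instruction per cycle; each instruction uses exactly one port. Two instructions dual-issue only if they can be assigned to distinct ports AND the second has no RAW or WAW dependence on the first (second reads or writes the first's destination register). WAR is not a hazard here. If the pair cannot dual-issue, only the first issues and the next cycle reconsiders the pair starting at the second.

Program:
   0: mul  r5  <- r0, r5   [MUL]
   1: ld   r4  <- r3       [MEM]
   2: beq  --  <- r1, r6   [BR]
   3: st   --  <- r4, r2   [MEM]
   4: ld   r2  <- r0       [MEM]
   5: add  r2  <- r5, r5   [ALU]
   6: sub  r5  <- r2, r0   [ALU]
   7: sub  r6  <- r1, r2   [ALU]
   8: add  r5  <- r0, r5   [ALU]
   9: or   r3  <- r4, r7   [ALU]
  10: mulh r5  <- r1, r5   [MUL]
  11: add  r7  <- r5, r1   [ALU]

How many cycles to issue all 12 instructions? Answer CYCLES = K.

[0] i0+i1  mul;ld  -- pair
[1] i2  beq  -- no-port BR/MEM
[2] i3  st  -- no-port MEM/MEM
[3] i4  ld  -- WAW r2
[4] i5  add  -- RAW r2
[5] i6+i7  sub;sub  -- pair
[6] i8+i9  add;or  -- pair
[7] i10  mulh  -- RAW r5
[8] i11  add  -- tail

CYCLES = 9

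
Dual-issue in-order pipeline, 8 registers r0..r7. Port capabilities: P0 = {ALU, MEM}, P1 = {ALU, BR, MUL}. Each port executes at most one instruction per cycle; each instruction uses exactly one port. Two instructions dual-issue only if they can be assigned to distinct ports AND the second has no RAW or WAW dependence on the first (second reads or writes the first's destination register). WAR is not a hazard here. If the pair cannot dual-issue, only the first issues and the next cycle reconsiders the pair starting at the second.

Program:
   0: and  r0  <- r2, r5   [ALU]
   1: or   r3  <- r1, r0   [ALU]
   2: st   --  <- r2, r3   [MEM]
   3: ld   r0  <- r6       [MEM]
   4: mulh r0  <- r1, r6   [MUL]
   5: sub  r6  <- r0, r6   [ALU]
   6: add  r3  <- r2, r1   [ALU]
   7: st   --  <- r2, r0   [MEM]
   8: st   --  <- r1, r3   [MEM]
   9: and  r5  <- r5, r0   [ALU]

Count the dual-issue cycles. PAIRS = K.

PAIRS = 2

  cy0 -> i0 (and.ALU) RAW r0
  cy1 -> i1 (or.ALU) RAW r3
  cy2 -> i2 (st.MEM) no-port MEM/MEM
  cy3 -> i3 (ld.MEM) WAW r0
  cy4 -> i4 (mulh.MUL) RAW r0
  cy5 -> i5&i6 (sub.ALU+add.ALU) pair
  cy6 -> i7 (st.MEM) no-port MEM/MEM
  cy7 -> i8&i9 (st.MEM+and.ALU) pair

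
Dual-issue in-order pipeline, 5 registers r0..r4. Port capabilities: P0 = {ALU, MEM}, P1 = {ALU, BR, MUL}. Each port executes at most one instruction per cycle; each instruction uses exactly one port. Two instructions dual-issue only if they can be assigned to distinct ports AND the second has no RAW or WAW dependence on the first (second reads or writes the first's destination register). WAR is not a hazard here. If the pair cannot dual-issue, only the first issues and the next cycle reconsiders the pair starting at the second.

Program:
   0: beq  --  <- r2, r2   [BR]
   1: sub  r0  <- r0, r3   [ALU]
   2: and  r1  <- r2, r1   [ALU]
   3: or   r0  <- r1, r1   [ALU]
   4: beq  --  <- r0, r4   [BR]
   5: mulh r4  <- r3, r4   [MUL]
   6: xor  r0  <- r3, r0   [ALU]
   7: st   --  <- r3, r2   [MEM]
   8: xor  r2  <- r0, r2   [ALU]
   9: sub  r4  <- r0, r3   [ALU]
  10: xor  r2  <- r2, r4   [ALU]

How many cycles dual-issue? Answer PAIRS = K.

[0] i0/i1  beq+sub  -- 2-wide
[1] i2  and  -- RAW r1
[2] i3  or  -- RAW r0
[3] i4  beq  -- no-port BR/MUL
[4] i5/i6  mulh+xor  -- 2-wide
[5] i7/i8  st+xor  -- 2-wide
[6] i9  sub  -- RAW r4
[7] i10  xor  -- tail

PAIRS = 3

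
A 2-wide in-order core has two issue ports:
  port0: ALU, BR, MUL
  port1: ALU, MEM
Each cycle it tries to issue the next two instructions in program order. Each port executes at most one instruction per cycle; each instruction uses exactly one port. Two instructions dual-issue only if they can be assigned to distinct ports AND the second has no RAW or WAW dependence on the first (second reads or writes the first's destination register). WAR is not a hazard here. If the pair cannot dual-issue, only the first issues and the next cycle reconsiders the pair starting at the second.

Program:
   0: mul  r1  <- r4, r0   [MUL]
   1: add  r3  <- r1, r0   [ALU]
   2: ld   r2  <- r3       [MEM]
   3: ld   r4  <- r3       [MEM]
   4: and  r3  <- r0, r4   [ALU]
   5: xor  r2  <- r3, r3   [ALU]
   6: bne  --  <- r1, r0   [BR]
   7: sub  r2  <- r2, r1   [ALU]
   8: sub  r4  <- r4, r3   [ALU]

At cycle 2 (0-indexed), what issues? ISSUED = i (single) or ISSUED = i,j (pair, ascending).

ISSUED = 2

0. mul.MUL @i0  | RAW r1
1. add.ALU @i1  | RAW r3
2. ld.MEM @i2  | no-port MEM/MEM
3. ld.MEM @i3  | RAW r4
4. and.ALU @i4  | RAW r3
5. xor.ALU/bne.BR @i5+i6  | 2-wide
6. sub.ALU/sub.ALU @i7+i8  | 2-wide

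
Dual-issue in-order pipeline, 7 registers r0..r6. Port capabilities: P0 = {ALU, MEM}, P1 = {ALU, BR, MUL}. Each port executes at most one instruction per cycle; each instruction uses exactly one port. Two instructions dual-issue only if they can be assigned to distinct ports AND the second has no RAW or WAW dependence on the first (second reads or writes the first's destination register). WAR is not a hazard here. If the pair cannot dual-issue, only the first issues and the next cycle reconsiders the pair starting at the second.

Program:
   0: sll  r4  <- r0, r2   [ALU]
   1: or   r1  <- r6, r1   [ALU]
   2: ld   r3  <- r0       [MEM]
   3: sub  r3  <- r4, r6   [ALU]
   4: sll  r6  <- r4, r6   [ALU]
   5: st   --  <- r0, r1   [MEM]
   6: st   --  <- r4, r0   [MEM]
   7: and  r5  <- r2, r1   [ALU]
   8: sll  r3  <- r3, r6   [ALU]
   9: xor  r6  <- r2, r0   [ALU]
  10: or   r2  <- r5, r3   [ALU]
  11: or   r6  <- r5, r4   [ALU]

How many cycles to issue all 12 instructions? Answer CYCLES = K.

CYCLES = 7

t=0 i0/i1:sll+or ; dual
t=1 i2:ld ; WAW r3
t=2 i3/i4:sub+sll ; dual
t=3 i5:st ; no-port MEM/MEM
t=4 i6/i7:st+and ; dual
t=5 i8/i9:sll+xor ; dual
t=6 i10/i11:or+or ; dual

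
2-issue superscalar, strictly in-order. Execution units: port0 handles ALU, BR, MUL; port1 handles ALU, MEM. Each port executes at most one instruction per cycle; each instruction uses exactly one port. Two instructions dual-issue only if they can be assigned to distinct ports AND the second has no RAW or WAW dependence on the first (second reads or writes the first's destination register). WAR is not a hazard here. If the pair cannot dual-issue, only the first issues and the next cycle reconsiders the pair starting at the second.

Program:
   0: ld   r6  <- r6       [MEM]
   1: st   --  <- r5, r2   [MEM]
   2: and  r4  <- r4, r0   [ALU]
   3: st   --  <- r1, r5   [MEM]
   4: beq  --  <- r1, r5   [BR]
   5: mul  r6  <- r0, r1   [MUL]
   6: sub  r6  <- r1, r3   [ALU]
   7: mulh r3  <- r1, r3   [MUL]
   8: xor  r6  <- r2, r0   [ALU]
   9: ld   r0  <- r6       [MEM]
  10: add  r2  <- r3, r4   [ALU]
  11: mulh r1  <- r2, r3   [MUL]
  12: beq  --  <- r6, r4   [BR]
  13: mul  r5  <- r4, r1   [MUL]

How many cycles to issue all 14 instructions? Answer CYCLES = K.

t=0 i0:ld.MEM ; no-port MEM/MEM
t=1 i1/i2:st.MEM and.ALU ; dual
t=2 i3/i4:st.MEM beq.BR ; dual
t=3 i5:mul.MUL ; WAW r6
t=4 i6/i7:sub.ALU mulh.MUL ; dual
t=5 i8:xor.ALU ; RAW r6
t=6 i9/i10:ld.MEM add.ALU ; dual
t=7 i11:mulh.MUL ; no-port MUL/BR
t=8 i12:beq.BR ; no-port BR/MUL
t=9 i13:mul.MUL ; tail

CYCLES = 10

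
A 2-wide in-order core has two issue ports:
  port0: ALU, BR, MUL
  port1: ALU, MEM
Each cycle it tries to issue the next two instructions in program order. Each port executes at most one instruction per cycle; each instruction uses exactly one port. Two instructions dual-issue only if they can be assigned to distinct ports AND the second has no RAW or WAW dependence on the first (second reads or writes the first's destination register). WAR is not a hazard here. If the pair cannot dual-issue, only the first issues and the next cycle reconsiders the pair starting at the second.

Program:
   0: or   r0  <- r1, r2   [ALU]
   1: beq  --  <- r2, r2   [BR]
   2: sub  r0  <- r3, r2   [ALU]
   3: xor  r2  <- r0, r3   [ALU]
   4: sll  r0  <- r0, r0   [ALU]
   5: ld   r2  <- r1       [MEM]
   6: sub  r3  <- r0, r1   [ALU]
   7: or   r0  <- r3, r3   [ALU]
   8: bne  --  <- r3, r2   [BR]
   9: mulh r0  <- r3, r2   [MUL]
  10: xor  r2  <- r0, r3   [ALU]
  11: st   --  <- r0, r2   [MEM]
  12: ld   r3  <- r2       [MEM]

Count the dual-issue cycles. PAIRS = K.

PAIRS = 4

c0: i0/i1 or.ALU+beq.BR  dual
c1: i2 sub.ALU  RAW r0
c2: i3/i4 xor.ALU+sll.ALU  dual
c3: i5/i6 ld.MEM+sub.ALU  dual
c4: i7/i8 or.ALU+bne.BR  dual
c5: i9 mulh.MUL  RAW r0
c6: i10 xor.ALU  RAW r2
c7: i11 st.MEM  no-port MEM/MEM
c8: i12 ld.MEM  tail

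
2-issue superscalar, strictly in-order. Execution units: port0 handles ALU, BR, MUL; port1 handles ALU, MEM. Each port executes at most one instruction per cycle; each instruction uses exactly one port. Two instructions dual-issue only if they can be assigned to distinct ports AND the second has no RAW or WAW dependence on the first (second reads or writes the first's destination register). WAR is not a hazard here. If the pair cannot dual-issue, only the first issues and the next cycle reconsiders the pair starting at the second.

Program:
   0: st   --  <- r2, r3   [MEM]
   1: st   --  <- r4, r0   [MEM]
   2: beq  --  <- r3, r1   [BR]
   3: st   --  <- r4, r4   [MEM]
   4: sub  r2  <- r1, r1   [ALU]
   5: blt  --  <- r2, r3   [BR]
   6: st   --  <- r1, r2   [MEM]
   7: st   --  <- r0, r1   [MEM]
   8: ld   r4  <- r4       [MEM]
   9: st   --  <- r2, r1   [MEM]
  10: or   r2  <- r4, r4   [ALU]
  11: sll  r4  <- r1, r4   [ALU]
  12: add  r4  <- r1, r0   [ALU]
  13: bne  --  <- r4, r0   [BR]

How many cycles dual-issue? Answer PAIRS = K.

PAIRS = 4

#0 head=0: st.MEM i0 no-port MEM/MEM
#1 head=1: st.MEM/beq.BR i1,i2 dual
#2 head=3: st.MEM/sub.ALU i3,i4 dual
#3 head=5: blt.BR/st.MEM i5,i6 dual
#4 head=7: st.MEM i7 no-port MEM/MEM
#5 head=8: ld.MEM i8 no-port MEM/MEM
#6 head=9: st.MEM/or.ALU i9,i10 dual
#7 head=11: sll.ALU i11 WAW r4
#8 head=12: add.ALU i12 RAW r4
#9 head=13: bne.BR i13 tail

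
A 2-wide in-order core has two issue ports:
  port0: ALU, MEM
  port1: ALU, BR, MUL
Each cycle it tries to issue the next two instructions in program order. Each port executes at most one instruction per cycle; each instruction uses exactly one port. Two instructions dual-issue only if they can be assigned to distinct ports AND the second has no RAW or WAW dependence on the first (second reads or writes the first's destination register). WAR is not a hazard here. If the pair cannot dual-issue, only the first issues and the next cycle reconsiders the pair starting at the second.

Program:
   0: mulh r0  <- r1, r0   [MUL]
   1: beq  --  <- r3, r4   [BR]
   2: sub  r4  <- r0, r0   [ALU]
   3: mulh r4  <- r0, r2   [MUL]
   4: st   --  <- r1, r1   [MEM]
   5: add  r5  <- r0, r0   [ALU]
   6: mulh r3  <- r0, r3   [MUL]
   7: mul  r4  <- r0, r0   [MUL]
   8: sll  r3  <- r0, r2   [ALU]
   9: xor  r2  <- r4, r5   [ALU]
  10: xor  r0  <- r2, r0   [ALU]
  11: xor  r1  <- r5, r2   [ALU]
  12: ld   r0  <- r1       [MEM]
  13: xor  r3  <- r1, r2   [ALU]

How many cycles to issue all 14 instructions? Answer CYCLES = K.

t=0 i0:mulh.MUL ; no-port MUL/BR
t=1 i1/i2:beq.BR sub.ALU ; 2-wide
t=2 i3/i4:mulh.MUL st.MEM ; 2-wide
t=3 i5/i6:add.ALU mulh.MUL ; 2-wide
t=4 i7/i8:mul.MUL sll.ALU ; 2-wide
t=5 i9:xor.ALU ; RAW r2
t=6 i10/i11:xor.ALU xor.ALU ; 2-wide
t=7 i12/i13:ld.MEM xor.ALU ; 2-wide

CYCLES = 8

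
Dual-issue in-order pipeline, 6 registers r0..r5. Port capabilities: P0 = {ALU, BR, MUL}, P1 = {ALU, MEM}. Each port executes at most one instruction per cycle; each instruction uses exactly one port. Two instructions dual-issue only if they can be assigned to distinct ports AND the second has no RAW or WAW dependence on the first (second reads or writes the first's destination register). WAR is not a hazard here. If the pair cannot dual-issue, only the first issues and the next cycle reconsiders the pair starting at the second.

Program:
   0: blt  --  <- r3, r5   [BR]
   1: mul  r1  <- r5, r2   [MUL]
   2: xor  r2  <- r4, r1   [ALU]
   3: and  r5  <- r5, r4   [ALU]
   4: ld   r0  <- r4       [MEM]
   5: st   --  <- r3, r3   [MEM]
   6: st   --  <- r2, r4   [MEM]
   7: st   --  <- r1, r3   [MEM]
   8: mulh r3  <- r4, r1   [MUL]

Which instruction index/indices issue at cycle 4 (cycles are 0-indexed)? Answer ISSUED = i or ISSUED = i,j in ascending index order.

#0 head=0: blt i0 no-port BR/MUL
#1 head=1: mul i1 RAW r1
#2 head=2: xor and i2+i3 pair
#3 head=4: ld i4 no-port MEM/MEM
#4 head=5: st i5 no-port MEM/MEM
#5 head=6: st i6 no-port MEM/MEM
#6 head=7: st mulh i7+i8 pair

ISSUED = 5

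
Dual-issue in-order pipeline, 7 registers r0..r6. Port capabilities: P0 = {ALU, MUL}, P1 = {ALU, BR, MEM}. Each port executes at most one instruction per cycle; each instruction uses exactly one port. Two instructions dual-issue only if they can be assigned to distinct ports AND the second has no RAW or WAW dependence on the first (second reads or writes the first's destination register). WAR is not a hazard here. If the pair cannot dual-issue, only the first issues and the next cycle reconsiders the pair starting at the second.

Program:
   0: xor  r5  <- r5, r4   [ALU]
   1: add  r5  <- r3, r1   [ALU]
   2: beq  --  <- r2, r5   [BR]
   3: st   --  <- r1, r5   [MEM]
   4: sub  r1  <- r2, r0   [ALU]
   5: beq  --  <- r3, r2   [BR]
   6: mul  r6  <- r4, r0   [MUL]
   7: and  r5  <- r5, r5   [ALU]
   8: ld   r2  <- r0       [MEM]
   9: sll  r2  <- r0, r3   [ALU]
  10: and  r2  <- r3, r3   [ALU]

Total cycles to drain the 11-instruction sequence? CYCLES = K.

[0] i0  xor  -- WAW r5
[1] i1  add  -- RAW r5
[2] i2  beq  -- no-port BR/MEM
[3] i3/i4  st;sub  -- pair
[4] i5/i6  beq;mul  -- pair
[5] i7/i8  and;ld  -- pair
[6] i9  sll  -- WAW r2
[7] i10  and  -- tail

CYCLES = 8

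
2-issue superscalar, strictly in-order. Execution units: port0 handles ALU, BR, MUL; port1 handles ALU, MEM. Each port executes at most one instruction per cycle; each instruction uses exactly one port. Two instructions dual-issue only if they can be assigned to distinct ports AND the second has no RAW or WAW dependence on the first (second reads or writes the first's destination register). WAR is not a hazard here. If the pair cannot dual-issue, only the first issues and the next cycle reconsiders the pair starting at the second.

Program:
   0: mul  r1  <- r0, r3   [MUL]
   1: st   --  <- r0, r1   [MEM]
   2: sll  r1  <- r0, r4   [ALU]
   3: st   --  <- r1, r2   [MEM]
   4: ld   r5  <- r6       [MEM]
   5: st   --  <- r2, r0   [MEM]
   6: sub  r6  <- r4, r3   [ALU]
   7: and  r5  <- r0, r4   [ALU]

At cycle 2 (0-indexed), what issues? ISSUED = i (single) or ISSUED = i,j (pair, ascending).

t=0 i0:mul ; RAW r1
t=1 i1,i2:st/sll ; 2-wide
t=2 i3:st ; no-port MEM/MEM
t=3 i4:ld ; no-port MEM/MEM
t=4 i5,i6:st/sub ; 2-wide
t=5 i7:and ; tail

ISSUED = 3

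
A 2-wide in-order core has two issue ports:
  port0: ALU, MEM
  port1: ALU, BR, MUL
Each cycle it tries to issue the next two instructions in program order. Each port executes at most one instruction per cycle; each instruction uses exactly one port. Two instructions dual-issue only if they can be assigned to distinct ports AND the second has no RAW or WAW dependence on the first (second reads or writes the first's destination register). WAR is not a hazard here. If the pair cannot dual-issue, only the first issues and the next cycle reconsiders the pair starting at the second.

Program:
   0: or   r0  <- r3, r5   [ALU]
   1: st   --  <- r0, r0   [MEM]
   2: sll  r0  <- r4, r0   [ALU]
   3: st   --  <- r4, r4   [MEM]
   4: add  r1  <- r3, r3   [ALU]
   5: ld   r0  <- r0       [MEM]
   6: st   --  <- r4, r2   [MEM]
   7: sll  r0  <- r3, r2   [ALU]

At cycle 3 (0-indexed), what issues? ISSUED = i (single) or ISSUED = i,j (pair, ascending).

ISSUED = 5

0. or @i0  | RAW r0
1. st sll @i1+i2  | 2-wide
2. st add @i3+i4  | 2-wide
3. ld @i5  | no-port MEM/MEM
4. st sll @i6+i7  | 2-wide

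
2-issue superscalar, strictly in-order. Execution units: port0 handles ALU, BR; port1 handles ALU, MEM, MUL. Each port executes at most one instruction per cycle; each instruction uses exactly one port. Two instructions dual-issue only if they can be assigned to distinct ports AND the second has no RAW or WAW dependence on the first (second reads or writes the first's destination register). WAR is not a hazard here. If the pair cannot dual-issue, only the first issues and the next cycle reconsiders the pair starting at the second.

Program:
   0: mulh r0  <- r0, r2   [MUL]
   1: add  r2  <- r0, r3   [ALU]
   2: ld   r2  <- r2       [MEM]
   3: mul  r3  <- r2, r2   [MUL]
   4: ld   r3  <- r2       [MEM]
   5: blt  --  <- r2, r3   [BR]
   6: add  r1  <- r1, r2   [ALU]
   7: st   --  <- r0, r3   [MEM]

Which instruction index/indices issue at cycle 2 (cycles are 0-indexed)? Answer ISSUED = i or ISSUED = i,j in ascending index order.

#0 head=0: mulh.MUL i0 RAW r0
#1 head=1: add.ALU i1 RAW+WAW r2
#2 head=2: ld.MEM i2 no-port MEM/MUL
#3 head=3: mul.MUL i3 no-port MUL/MEM
#4 head=4: ld.MEM i4 RAW r3
#5 head=5: blt.BR;add.ALU i5+i6 dual
#6 head=7: st.MEM i7 tail

ISSUED = 2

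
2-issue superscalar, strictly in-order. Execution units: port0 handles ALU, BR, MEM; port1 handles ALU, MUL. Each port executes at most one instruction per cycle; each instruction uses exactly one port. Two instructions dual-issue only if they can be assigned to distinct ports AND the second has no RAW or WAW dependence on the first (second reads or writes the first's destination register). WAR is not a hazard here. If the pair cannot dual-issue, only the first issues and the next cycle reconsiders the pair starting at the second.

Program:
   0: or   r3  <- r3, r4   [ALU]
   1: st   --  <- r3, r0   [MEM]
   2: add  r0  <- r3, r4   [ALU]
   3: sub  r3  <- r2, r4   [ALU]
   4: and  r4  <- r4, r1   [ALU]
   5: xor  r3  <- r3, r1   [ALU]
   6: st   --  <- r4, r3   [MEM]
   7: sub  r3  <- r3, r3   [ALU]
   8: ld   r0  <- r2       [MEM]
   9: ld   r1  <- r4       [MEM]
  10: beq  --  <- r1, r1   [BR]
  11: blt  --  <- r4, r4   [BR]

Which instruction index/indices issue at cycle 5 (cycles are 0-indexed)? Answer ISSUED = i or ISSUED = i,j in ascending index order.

  cy0 -> i0 (or.ALU) RAW r3
  cy1 -> i1/i2 (st.MEM/add.ALU) pair
  cy2 -> i3/i4 (sub.ALU/and.ALU) pair
  cy3 -> i5 (xor.ALU) RAW r3
  cy4 -> i6/i7 (st.MEM/sub.ALU) pair
  cy5 -> i8 (ld.MEM) no-port MEM/MEM
  cy6 -> i9 (ld.MEM) no-port MEM/BR
  cy7 -> i10 (beq.BR) no-port BR/BR
  cy8 -> i11 (blt.BR) tail

ISSUED = 8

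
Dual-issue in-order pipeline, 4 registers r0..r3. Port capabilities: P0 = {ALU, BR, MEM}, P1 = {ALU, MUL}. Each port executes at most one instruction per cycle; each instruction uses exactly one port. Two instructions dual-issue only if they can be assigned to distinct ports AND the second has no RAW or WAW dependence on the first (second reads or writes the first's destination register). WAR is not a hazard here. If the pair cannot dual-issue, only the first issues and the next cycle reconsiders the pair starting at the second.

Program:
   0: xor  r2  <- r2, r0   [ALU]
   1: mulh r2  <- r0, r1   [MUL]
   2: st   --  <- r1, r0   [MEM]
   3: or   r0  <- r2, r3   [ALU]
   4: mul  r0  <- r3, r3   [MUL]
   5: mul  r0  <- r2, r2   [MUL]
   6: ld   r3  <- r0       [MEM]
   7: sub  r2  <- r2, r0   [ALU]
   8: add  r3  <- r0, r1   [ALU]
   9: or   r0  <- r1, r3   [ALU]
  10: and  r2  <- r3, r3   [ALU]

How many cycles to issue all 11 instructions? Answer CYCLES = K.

CYCLES = 8

0. xor @i0  | WAW r2
1. mulh/st @i1/i2  | dual
2. or @i3  | WAW r0
3. mul @i4  | no-port MUL/MUL
4. mul @i5  | RAW r0
5. ld/sub @i6/i7  | dual
6. add @i8  | RAW r3
7. or/and @i9/i10  | dual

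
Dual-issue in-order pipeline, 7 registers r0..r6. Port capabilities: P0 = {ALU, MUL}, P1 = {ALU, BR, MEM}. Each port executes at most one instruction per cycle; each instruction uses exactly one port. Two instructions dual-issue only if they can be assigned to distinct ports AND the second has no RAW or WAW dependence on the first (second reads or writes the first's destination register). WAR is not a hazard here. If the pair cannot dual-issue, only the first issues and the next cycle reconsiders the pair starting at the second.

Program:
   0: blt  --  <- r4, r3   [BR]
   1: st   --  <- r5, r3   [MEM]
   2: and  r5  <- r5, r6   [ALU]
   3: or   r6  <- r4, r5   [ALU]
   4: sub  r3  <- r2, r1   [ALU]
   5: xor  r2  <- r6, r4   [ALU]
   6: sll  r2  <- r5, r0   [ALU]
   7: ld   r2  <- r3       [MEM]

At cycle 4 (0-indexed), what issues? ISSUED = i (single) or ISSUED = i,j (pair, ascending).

ISSUED = 6

t=0 i0:blt.BR ; no-port BR/MEM
t=1 i1/i2:st.MEM+and.ALU ; pair
t=2 i3/i4:or.ALU+sub.ALU ; pair
t=3 i5:xor.ALU ; WAW r2
t=4 i6:sll.ALU ; WAW r2
t=5 i7:ld.MEM ; tail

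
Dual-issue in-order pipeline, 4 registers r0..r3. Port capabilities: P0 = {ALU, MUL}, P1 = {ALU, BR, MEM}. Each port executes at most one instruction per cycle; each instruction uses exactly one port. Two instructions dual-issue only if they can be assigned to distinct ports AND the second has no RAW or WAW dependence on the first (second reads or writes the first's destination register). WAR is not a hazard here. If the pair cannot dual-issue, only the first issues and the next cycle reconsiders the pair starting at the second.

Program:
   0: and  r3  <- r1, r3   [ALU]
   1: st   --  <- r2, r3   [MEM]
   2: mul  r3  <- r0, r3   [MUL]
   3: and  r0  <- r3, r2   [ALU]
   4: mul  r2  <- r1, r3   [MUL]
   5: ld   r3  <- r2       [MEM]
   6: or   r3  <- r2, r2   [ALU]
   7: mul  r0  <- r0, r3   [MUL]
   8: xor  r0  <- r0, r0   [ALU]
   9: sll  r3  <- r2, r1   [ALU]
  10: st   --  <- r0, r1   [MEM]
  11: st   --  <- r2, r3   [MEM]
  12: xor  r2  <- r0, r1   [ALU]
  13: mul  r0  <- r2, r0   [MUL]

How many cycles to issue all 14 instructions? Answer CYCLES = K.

#0 head=0: and.ALU i0 RAW r3
#1 head=1: st.MEM;mul.MUL i1+i2 dual
#2 head=3: and.ALU;mul.MUL i3+i4 dual
#3 head=5: ld.MEM i5 WAW r3
#4 head=6: or.ALU i6 RAW r3
#5 head=7: mul.MUL i7 RAW+WAW r0
#6 head=8: xor.ALU;sll.ALU i8+i9 dual
#7 head=10: st.MEM i10 no-port MEM/MEM
#8 head=11: st.MEM;xor.ALU i11+i12 dual
#9 head=13: mul.MUL i13 tail

CYCLES = 10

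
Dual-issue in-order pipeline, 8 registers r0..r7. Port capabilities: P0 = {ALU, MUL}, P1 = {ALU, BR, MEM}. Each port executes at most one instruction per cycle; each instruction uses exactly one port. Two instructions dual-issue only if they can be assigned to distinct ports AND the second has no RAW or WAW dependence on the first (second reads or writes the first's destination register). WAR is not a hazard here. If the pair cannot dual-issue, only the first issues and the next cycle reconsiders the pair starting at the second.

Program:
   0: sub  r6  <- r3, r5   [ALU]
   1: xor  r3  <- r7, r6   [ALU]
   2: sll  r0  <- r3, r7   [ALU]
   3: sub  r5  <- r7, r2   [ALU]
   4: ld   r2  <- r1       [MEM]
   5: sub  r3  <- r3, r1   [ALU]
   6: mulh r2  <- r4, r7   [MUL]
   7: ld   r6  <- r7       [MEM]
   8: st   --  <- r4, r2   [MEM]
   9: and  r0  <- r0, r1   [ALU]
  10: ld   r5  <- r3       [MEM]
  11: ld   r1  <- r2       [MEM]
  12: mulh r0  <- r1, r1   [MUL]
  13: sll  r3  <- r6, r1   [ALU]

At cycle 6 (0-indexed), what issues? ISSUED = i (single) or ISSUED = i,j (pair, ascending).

#0 head=0: sub i0 RAW r6
#1 head=1: xor i1 RAW r3
#2 head=2: sll/sub i2,i3 pair
#3 head=4: ld/sub i4,i5 pair
#4 head=6: mulh/ld i6,i7 pair
#5 head=8: st/and i8,i9 pair
#6 head=10: ld i10 no-port MEM/MEM
#7 head=11: ld i11 RAW r1
#8 head=12: mulh/sll i12,i13 pair

ISSUED = 10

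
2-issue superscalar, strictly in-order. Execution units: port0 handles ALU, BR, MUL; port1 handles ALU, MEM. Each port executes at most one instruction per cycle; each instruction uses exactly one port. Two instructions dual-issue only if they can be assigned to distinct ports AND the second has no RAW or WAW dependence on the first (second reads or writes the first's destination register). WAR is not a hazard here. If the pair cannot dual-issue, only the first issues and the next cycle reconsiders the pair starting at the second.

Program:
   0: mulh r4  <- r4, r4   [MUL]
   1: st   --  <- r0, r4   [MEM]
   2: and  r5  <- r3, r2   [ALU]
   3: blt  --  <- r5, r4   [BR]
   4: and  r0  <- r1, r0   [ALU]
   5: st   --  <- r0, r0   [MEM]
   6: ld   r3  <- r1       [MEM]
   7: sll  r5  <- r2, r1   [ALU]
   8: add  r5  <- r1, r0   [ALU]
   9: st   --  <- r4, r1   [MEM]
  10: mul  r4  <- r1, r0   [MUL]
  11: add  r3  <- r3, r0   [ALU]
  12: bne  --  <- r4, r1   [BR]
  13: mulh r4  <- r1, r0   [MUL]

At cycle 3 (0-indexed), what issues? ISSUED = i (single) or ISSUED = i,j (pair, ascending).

ISSUED = 5

#0 head=0: mulh.MUL i0 RAW r4
#1 head=1: st.MEM and.ALU i1+i2 pair
#2 head=3: blt.BR and.ALU i3+i4 pair
#3 head=5: st.MEM i5 no-port MEM/MEM
#4 head=6: ld.MEM sll.ALU i6+i7 pair
#5 head=8: add.ALU st.MEM i8+i9 pair
#6 head=10: mul.MUL add.ALU i10+i11 pair
#7 head=12: bne.BR i12 no-port BR/MUL
#8 head=13: mulh.MUL i13 tail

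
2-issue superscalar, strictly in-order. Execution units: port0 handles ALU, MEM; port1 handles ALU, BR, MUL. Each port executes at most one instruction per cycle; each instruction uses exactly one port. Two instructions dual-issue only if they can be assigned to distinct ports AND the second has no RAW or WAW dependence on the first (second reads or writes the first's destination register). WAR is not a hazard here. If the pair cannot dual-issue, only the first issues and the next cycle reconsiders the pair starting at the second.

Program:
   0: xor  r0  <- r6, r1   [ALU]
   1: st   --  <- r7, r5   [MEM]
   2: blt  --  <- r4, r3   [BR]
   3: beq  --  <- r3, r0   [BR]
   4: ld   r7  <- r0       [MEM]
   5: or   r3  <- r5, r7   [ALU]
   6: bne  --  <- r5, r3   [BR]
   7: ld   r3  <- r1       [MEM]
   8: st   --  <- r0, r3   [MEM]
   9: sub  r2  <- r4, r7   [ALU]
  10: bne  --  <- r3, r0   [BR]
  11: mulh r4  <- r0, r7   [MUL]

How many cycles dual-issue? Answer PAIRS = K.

PAIRS = 4

[0] i0,i1  xor;st  -- 2-wide
[1] i2  blt  -- no-port BR/BR
[2] i3,i4  beq;ld  -- 2-wide
[3] i5  or  -- RAW r3
[4] i6,i7  bne;ld  -- 2-wide
[5] i8,i9  st;sub  -- 2-wide
[6] i10  bne  -- no-port BR/MUL
[7] i11  mulh  -- tail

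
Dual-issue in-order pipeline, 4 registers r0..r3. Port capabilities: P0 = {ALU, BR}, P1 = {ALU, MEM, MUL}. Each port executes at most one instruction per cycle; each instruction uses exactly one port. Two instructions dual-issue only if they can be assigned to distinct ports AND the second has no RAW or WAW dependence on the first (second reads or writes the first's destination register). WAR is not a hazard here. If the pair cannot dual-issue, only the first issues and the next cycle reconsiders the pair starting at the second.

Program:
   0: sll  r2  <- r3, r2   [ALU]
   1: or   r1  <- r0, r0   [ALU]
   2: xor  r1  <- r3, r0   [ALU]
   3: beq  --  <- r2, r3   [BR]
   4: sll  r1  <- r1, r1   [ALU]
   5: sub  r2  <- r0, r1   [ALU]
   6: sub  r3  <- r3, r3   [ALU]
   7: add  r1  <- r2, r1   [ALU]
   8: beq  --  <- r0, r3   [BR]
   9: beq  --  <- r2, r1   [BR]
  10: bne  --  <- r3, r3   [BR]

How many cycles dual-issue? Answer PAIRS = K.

t=0 i0/i1:sll.ALU or.ALU ; 2-wide
t=1 i2/i3:xor.ALU beq.BR ; 2-wide
t=2 i4:sll.ALU ; RAW r1
t=3 i5/i6:sub.ALU sub.ALU ; 2-wide
t=4 i7/i8:add.ALU beq.BR ; 2-wide
t=5 i9:beq.BR ; no-port BR/BR
t=6 i10:bne.BR ; tail

PAIRS = 4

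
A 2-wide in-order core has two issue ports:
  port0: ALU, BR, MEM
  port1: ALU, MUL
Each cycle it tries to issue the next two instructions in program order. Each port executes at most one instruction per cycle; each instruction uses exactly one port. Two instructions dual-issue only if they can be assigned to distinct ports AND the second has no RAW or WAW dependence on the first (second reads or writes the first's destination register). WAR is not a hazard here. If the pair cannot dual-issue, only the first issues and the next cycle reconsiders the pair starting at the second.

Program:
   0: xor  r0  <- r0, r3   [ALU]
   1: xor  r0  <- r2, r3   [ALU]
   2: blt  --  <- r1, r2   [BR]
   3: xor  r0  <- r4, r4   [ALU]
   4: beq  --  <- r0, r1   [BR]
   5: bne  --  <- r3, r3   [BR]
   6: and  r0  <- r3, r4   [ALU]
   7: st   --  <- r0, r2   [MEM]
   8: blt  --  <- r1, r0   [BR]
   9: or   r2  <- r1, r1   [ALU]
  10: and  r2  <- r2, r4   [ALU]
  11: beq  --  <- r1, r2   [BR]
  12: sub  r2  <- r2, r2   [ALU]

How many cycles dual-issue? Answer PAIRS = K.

PAIRS = 4

  cy0 -> i0 (xor.ALU) WAW r0
  cy1 -> i1&i2 (xor.ALU;blt.BR) 2-wide
  cy2 -> i3 (xor.ALU) RAW r0
  cy3 -> i4 (beq.BR) no-port BR/BR
  cy4 -> i5&i6 (bne.BR;and.ALU) 2-wide
  cy5 -> i7 (st.MEM) no-port MEM/BR
  cy6 -> i8&i9 (blt.BR;or.ALU) 2-wide
  cy7 -> i10 (and.ALU) RAW r2
  cy8 -> i11&i12 (beq.BR;sub.ALU) 2-wide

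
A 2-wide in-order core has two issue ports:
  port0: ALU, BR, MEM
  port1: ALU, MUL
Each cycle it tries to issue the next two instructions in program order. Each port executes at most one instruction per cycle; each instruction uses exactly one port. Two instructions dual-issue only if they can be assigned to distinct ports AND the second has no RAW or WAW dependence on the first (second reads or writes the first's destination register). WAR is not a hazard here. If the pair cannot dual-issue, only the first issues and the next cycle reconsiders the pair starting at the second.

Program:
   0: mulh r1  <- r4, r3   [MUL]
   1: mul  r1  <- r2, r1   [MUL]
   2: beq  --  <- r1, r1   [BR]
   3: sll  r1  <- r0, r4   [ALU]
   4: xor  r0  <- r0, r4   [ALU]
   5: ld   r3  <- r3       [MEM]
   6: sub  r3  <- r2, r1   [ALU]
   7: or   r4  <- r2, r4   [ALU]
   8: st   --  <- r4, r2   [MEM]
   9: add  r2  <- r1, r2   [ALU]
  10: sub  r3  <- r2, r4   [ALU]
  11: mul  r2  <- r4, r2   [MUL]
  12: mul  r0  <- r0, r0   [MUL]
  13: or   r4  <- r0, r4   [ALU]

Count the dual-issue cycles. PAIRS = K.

PAIRS = 5

t=0 i0:mulh.MUL ; no-port MUL/MUL
t=1 i1:mul.MUL ; RAW r1
t=2 i2/i3:beq.BR;sll.ALU ; dual
t=3 i4/i5:xor.ALU;ld.MEM ; dual
t=4 i6/i7:sub.ALU;or.ALU ; dual
t=5 i8/i9:st.MEM;add.ALU ; dual
t=6 i10/i11:sub.ALU;mul.MUL ; dual
t=7 i12:mul.MUL ; RAW r0
t=8 i13:or.ALU ; tail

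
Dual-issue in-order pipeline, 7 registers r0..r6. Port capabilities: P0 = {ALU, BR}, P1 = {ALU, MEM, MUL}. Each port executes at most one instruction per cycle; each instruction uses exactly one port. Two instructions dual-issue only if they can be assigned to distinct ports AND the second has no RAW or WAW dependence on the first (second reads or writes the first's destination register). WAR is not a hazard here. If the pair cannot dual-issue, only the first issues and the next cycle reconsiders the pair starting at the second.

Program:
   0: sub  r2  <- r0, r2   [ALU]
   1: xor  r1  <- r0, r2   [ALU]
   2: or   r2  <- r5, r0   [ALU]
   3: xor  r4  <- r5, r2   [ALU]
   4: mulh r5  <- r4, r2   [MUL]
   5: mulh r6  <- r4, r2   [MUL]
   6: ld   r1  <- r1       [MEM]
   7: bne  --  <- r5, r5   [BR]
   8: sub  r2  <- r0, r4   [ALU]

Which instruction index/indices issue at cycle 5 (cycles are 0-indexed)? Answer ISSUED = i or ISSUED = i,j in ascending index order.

ISSUED = 6,7

0. sub @i0  | RAW r2
1. xor+or @i1,i2  | 2-wide
2. xor @i3  | RAW r4
3. mulh @i4  | no-port MUL/MUL
4. mulh @i5  | no-port MUL/MEM
5. ld+bne @i6,i7  | 2-wide
6. sub @i8  | tail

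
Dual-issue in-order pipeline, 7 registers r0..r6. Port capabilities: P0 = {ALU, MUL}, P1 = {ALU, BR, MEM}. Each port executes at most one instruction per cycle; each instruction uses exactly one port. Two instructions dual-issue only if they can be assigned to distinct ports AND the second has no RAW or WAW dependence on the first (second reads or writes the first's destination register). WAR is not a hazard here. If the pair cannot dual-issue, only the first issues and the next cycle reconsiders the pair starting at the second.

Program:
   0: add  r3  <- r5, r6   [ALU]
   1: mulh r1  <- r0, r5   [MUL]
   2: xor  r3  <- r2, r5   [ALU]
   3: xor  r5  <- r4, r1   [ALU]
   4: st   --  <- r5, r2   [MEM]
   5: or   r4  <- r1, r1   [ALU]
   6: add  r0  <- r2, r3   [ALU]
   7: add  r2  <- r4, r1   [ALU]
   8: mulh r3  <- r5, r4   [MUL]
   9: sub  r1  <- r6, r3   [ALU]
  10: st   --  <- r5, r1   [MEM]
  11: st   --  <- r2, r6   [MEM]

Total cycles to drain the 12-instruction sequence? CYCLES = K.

t=0 i0/i1:add;mulh ; dual
t=1 i2/i3:xor;xor ; dual
t=2 i4/i5:st;or ; dual
t=3 i6/i7:add;add ; dual
t=4 i8:mulh ; RAW r3
t=5 i9:sub ; RAW r1
t=6 i10:st ; no-port MEM/MEM
t=7 i11:st ; tail

CYCLES = 8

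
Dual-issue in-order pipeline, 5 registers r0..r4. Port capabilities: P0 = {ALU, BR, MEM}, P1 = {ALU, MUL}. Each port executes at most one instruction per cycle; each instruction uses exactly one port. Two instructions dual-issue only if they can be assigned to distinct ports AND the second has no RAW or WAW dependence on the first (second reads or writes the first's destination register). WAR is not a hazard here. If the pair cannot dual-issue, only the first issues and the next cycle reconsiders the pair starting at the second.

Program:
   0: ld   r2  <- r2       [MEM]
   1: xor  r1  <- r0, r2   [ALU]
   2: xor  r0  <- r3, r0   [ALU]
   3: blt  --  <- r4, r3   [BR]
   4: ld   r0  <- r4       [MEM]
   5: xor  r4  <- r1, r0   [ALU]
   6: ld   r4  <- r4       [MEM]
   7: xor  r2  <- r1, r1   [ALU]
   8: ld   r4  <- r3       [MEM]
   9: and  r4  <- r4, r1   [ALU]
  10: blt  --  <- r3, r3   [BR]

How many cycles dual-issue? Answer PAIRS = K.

PAIRS = 3

  cy0 -> i0 (ld) RAW r2
  cy1 -> i1+i2 (xor/xor) pair
  cy2 -> i3 (blt) no-port BR/MEM
  cy3 -> i4 (ld) RAW r0
  cy4 -> i5 (xor) RAW+WAW r4
  cy5 -> i6+i7 (ld/xor) pair
  cy6 -> i8 (ld) RAW+WAW r4
  cy7 -> i9+i10 (and/blt) pair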